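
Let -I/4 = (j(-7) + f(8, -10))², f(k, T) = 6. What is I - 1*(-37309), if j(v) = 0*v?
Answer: 37165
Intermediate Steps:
j(v) = 0
I = -144 (I = -4*(0 + 6)² = -4*6² = -4*36 = -144)
I - 1*(-37309) = -144 - 1*(-37309) = -144 + 37309 = 37165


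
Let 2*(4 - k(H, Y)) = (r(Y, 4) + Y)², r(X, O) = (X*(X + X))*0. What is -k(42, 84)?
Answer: 3524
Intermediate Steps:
r(X, O) = 0 (r(X, O) = (X*(2*X))*0 = (2*X²)*0 = 0)
k(H, Y) = 4 - Y²/2 (k(H, Y) = 4 - (0 + Y)²/2 = 4 - Y²/2)
-k(42, 84) = -(4 - ½*84²) = -(4 - ½*7056) = -(4 - 3528) = -1*(-3524) = 3524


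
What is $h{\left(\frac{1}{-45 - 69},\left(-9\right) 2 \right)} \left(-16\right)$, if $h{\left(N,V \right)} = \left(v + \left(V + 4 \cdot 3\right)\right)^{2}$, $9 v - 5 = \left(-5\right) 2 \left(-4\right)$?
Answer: $-16$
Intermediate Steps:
$v = 5$ ($v = \frac{5}{9} + \frac{\left(-5\right) 2 \left(-4\right)}{9} = \frac{5}{9} + \frac{\left(-10\right) \left(-4\right)}{9} = \frac{5}{9} + \frac{1}{9} \cdot 40 = \frac{5}{9} + \frac{40}{9} = 5$)
$h{\left(N,V \right)} = \left(17 + V\right)^{2}$ ($h{\left(N,V \right)} = \left(5 + \left(V + 4 \cdot 3\right)\right)^{2} = \left(5 + \left(V + 12\right)\right)^{2} = \left(5 + \left(12 + V\right)\right)^{2} = \left(17 + V\right)^{2}$)
$h{\left(\frac{1}{-45 - 69},\left(-9\right) 2 \right)} \left(-16\right) = \left(17 - 18\right)^{2} \left(-16\right) = \left(-1\right)^{2} \left(-16\right) = 1 \left(-16\right) = -16$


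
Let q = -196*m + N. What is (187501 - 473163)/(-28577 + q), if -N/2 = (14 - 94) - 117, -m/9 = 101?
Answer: -21974/11537 ≈ -1.9047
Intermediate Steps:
m = -909 (m = -9*101 = -909)
N = 394 (N = -2*((14 - 94) - 117) = -2*(-80 - 117) = -2*(-197) = 394)
q = 178558 (q = -196*(-909) + 394 = 178164 + 394 = 178558)
(187501 - 473163)/(-28577 + q) = (187501 - 473163)/(-28577 + 178558) = -285662/149981 = -285662*1/149981 = -21974/11537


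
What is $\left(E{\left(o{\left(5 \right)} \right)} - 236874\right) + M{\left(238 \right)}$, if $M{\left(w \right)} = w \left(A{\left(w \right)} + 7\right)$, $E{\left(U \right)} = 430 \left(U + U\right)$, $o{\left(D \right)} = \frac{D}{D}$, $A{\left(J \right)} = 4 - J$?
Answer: $-290040$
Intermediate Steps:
$o{\left(D \right)} = 1$
$E{\left(U \right)} = 860 U$ ($E{\left(U \right)} = 430 \cdot 2 U = 860 U$)
$M{\left(w \right)} = w \left(11 - w\right)$ ($M{\left(w \right)} = w \left(\left(4 - w\right) + 7\right) = w \left(11 - w\right)$)
$\left(E{\left(o{\left(5 \right)} \right)} - 236874\right) + M{\left(238 \right)} = \left(860 \cdot 1 - 236874\right) + 238 \left(11 - 238\right) = \left(860 - 236874\right) + 238 \left(11 - 238\right) = -236014 + 238 \left(-227\right) = -236014 - 54026 = -290040$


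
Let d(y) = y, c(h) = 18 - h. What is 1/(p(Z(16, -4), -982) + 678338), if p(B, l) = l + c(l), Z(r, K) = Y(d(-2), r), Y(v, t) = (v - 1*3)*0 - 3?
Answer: 1/678356 ≈ 1.4742e-6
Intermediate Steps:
Y(v, t) = -3 (Y(v, t) = (v - 3)*0 - 3 = (-3 + v)*0 - 3 = 0 - 3 = -3)
Z(r, K) = -3
p(B, l) = 18 (p(B, l) = l + (18 - l) = 18)
1/(p(Z(16, -4), -982) + 678338) = 1/(18 + 678338) = 1/678356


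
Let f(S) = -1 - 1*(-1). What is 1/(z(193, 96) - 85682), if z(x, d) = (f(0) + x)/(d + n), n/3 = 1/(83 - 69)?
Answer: -1347/115410952 ≈ -1.1671e-5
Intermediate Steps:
f(S) = 0 (f(S) = -1 + 1 = 0)
n = 3/14 (n = 3/(83 - 69) = 3/14 ≈ 0.21429)
z(x, d) = x/(3/14 + d) (z(x, d) = (0 + x)/(d + 3/14) = x/(3/14 + d))
1/(z(193, 96) - 85682) = 1/(14*193/(3 + 14*96) - 85682) = 1/(14*193/(3 + 1344) - 85682) = 1/(14*193/1347 - 85682) = 1/(14*193*(1/1347) - 85682) = 1/(2702/1347 - 85682) = 1/(-115410952/1347) = -1347/115410952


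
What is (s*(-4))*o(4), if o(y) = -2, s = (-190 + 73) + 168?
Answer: 408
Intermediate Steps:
s = 51 (s = -117 + 168 = 51)
(s*(-4))*o(4) = (51*(-4))*(-2) = -204*(-2) = 408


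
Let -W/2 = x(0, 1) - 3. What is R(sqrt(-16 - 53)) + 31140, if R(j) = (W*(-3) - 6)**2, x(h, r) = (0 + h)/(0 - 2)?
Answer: 31716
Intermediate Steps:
x(h, r) = -h/2 (x(h, r) = h/(-2) = h*(-1/2) = -h/2)
W = 6 (W = -2*(-1/2*0 - 3) = -2*(0 - 3) = -2*(-3) = 6)
R(j) = 576 (R(j) = (6*(-3) - 6)**2 = (-18 - 6)**2 = (-24)**2 = 576)
R(sqrt(-16 - 53)) + 31140 = 576 + 31140 = 31716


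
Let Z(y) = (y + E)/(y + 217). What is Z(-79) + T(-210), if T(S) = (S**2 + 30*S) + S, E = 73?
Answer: 864569/23 ≈ 37590.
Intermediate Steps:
Z(y) = (73 + y)/(217 + y) (Z(y) = (y + 73)/(y + 217) = (73 + y)/(217 + y))
T(S) = S**2 + 31*S
Z(-79) + T(-210) = (73 - 79)/(217 - 79) - 210*(31 - 210) = -6/138 - 210*(-179) = (1/138)*(-6) + 37590 = -1/23 + 37590 = 864569/23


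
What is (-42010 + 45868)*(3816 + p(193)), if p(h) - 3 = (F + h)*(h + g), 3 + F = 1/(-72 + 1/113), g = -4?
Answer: 1246805515764/8135 ≈ 1.5326e+8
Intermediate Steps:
F = -24518/8135 (F = -3 + 1/(-72 + 1/113) = -3 + 1/(-8135/113) = -3 - 113/8135 = -24518/8135 ≈ -3.0139)
p(h) = 3 + (-4 + h)*(-24518/8135 + h) (p(h) = 3 + (-24518/8135 + h)*(h - 4) = 3 + (-24518/8135 + h)*(-4 + h) = 3 + (-4 + h)*(-24518/8135 + h))
(-42010 + 45868)*(3816 + p(193)) = (-42010 + 45868)*(3816 + (122477/8135 + 193² - 57058/8135*193)) = 3858*(3816 + (122477/8135 + 37249 - 11012194/8135)) = 3858*(3816 + 292130898/8135) = 3858*(323174058/8135) = 1246805515764/8135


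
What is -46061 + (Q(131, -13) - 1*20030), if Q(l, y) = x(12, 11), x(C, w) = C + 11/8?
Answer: -528621/8 ≈ -66078.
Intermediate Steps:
x(C, w) = 11/8 + C (x(C, w) = C + 11*(⅛) = C + 11/8 = 11/8 + C)
Q(l, y) = 107/8 (Q(l, y) = 11/8 + 12 = 107/8)
-46061 + (Q(131, -13) - 1*20030) = -46061 + (107/8 - 1*20030) = -46061 + (107/8 - 20030) = -46061 - 160133/8 = -528621/8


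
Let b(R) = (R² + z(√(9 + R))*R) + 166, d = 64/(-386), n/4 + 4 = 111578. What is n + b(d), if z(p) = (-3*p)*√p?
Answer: 16630264062/37249 + 96*193^(¼)*1705^(¾)/37249 ≈ 4.4646e+5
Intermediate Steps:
n = 446296 (n = -16 + 4*111578 = -16 + 446312 = 446296)
d = -32/193 (d = 64*(-1/386) = -32/193 ≈ -0.16580)
z(p) = -3*p^(3/2)
b(R) = 166 + R² - 3*R*(9 + R)^(¾) (b(R) = (R² + (-3*(9 + R)^(¾))*R) + 166 = (R² - 3*R*(9 + R)^(¾)) + 166 = 166 + R² - 3*R*(9 + R)^(¾))
n + b(d) = 446296 + (166 + (-32/193)² - 3*(-32/193)*(9 - 32/193)^(¾)) = 446296 + (166 + 1024/37249 - 3*(-32/193)*(1705/193)^(¾)) = 446296 + (166 + 1024/37249 - 3*(-32/193)*193^(¼)*1705^(¾)/193) = 446296 + (166 + 1024/37249 + 96*193^(¼)*1705^(¾)/37249) = 446296 + (6184358/37249 + 96*193^(¼)*1705^(¾)/37249) = 16630264062/37249 + 96*193^(¼)*1705^(¾)/37249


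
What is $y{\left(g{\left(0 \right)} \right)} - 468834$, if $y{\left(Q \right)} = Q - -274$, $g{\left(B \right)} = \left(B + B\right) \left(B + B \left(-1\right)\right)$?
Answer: $-468560$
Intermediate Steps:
$g{\left(B \right)} = 0$ ($g{\left(B \right)} = 2 B \left(B - B\right) = 2 B 0 = 0$)
$y{\left(Q \right)} = 274 + Q$ ($y{\left(Q \right)} = Q + 274 = 274 + Q$)
$y{\left(g{\left(0 \right)} \right)} - 468834 = \left(274 + 0\right) - 468834 = 274 - 468834 = -468560$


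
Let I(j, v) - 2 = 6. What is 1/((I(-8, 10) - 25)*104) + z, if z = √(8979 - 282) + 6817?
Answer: 12052455/1768 + √8697 ≈ 6910.3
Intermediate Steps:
I(j, v) = 8 (I(j, v) = 2 + 6 = 8)
z = 6817 + √8697 (z = √8697 + 6817 = 6817 + √8697 ≈ 6910.3)
1/((I(-8, 10) - 25)*104) + z = 1/((8 - 25)*104) + (6817 + √8697) = 1/(-17*104) + (6817 + √8697) = 1/(-1768) + (6817 + √8697) = -1/1768 + (6817 + √8697) = 12052455/1768 + √8697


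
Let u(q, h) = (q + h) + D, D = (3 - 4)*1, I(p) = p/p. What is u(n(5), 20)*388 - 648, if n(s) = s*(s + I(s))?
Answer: 18364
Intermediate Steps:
I(p) = 1
D = -1 (D = -1*1 = -1)
n(s) = s*(1 + s) (n(s) = s*(s + 1) = s*(1 + s))
u(q, h) = -1 + h + q (u(q, h) = (q + h) - 1 = (h + q) - 1 = -1 + h + q)
u(n(5), 20)*388 - 648 = (-1 + 20 + 5*(1 + 5))*388 - 648 = (-1 + 20 + 5*6)*388 - 648 = (-1 + 20 + 30)*388 - 648 = 49*388 - 648 = 19012 - 648 = 18364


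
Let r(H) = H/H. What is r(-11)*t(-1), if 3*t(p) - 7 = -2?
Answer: 5/3 ≈ 1.6667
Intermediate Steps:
r(H) = 1
t(p) = 5/3 (t(p) = 7/3 + (⅓)*(-2) = 7/3 - ⅔ = 5/3)
r(-11)*t(-1) = 1*(5/3) = 5/3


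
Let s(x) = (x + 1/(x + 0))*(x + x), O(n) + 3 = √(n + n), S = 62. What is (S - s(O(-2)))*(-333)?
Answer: -16650 - 7992*I ≈ -16650.0 - 7992.0*I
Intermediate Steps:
O(n) = -3 + √2*√n (O(n) = -3 + √(n + n) = -3 + √(2*n) = -3 + √2*√n)
s(x) = 2*x*(x + 1/x) (s(x) = (x + 1/x)*(2*x) = 2*x*(x + 1/x))
(S - s(O(-2)))*(-333) = (62 - (2 + 2*(-3 + √2*√(-2))²))*(-333) = (62 - (2 + 2*(-3 + √2*(I*√2))²))*(-333) = (62 - (2 + 2*(-3 + 2*I)²))*(-333) = (62 + (-2 - 2*(-3 + 2*I)²))*(-333) = (60 - 2*(-3 + 2*I)²)*(-333) = -19980 + 666*(-3 + 2*I)²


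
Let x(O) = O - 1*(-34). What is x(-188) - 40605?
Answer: -40759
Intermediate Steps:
x(O) = 34 + O (x(O) = O + 34 = 34 + O)
x(-188) - 40605 = (34 - 188) - 40605 = -154 - 40605 = -40759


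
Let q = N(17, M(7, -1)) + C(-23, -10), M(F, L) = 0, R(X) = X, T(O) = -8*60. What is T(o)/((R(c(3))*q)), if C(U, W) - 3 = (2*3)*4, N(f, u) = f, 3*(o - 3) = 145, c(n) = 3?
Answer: -40/11 ≈ -3.6364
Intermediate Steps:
o = 154/3 (o = 3 + (⅓)*145 = 3 + 145/3 = 154/3 ≈ 51.333)
T(O) = -480
C(U, W) = 27 (C(U, W) = 3 + (2*3)*4 = 3 + 6*4 = 3 + 24 = 27)
q = 44 (q = 17 + 27 = 44)
T(o)/((R(c(3))*q)) = -480/(3*44) = -480/132 = -480*1/132 = -40/11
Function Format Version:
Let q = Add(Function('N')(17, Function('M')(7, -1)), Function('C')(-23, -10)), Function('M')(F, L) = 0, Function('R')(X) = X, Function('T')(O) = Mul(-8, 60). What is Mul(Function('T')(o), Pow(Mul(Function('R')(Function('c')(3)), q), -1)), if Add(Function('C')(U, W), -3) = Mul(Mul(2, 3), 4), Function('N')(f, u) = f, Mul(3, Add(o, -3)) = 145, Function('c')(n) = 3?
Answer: Rational(-40, 11) ≈ -3.6364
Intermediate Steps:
o = Rational(154, 3) (o = Add(3, Mul(Rational(1, 3), 145)) = Add(3, Rational(145, 3)) = Rational(154, 3) ≈ 51.333)
Function('T')(O) = -480
Function('C')(U, W) = 27 (Function('C')(U, W) = Add(3, Mul(Mul(2, 3), 4)) = Add(3, Mul(6, 4)) = Add(3, 24) = 27)
q = 44 (q = Add(17, 27) = 44)
Mul(Function('T')(o), Pow(Mul(Function('R')(Function('c')(3)), q), -1)) = Mul(-480, Pow(Mul(3, 44), -1)) = Mul(-480, Pow(132, -1)) = Mul(-480, Rational(1, 132)) = Rational(-40, 11)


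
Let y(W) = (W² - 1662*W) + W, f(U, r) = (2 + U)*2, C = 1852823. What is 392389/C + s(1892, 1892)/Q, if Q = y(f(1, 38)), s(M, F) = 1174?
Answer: 860604284/9199266195 ≈ 0.093551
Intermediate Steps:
f(U, r) = 4 + 2*U
y(W) = W² - 1661*W
Q = -9930 (Q = (4 + 2*1)*(-1661 + (4 + 2*1)) = (4 + 2)*(-1661 + (4 + 2)) = 6*(-1661 + 6) = 6*(-1655) = -9930)
392389/C + s(1892, 1892)/Q = 392389/1852823 + 1174/(-9930) = 392389*(1/1852823) + 1174*(-1/9930) = 392389/1852823 - 587/4965 = 860604284/9199266195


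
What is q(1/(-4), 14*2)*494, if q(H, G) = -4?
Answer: -1976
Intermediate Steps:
q(1/(-4), 14*2)*494 = -4*494 = -1976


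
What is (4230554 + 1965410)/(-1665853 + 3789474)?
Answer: 6195964/2123621 ≈ 2.9176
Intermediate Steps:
(4230554 + 1965410)/(-1665853 + 3789474) = 6195964/2123621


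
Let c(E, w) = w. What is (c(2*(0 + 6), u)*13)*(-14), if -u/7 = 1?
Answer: 1274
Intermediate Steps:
u = -7 (u = -7*1 = -7)
(c(2*(0 + 6), u)*13)*(-14) = -7*13*(-14) = -91*(-14) = 1274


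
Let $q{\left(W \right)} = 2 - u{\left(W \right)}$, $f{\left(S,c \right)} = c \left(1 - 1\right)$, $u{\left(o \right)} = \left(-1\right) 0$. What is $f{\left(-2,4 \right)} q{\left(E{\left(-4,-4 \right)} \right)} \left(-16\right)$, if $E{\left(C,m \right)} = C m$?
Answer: $0$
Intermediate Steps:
$u{\left(o \right)} = 0$
$f{\left(S,c \right)} = 0$ ($f{\left(S,c \right)} = c 0 = 0$)
$q{\left(W \right)} = 2$ ($q{\left(W \right)} = 2 - 0 = 2 + 0 = 2$)
$f{\left(-2,4 \right)} q{\left(E{\left(-4,-4 \right)} \right)} \left(-16\right) = 0 \cdot 2 \left(-16\right) = 0 \left(-16\right) = 0$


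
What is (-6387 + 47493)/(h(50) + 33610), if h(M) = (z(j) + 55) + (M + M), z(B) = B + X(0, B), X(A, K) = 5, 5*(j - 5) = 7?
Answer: 34255/28147 ≈ 1.2170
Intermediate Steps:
j = 32/5 (j = 5 + (1/5)*7 = 5 + 7/5 = 32/5 ≈ 6.4000)
z(B) = 5 + B (z(B) = B + 5 = 5 + B)
h(M) = 332/5 + 2*M (h(M) = ((5 + 32/5) + 55) + (M + M) = (57/5 + 55) + 2*M = 332/5 + 2*M)
(-6387 + 47493)/(h(50) + 33610) = (-6387 + 47493)/((332/5 + 2*50) + 33610) = 41106/((332/5 + 100) + 33610) = 41106/(832/5 + 33610) = 41106/(168882/5) = 41106*(5/168882) = 34255/28147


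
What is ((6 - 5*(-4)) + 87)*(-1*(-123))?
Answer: 13899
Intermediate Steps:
((6 - 5*(-4)) + 87)*(-1*(-123)) = ((6 + 20) + 87)*123 = (26 + 87)*123 = 113*123 = 13899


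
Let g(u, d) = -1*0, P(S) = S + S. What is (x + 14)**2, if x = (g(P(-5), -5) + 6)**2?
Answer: 2500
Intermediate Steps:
P(S) = 2*S
g(u, d) = 0
x = 36 (x = (0 + 6)**2 = 6**2 = 36)
(x + 14)**2 = (36 + 14)**2 = 50**2 = 2500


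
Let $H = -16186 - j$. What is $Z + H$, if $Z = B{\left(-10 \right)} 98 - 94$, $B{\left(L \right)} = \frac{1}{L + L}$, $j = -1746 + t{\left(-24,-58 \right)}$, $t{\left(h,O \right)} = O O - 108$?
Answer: $- \frac{177949}{10} \approx -17795.0$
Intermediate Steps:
$t{\left(h,O \right)} = -108 + O^{2}$ ($t{\left(h,O \right)} = O^{2} - 108 = -108 + O^{2}$)
$j = 1510$ ($j = -1746 - \left(108 - \left(-58\right)^{2}\right) = -1746 + \left(-108 + 3364\right) = -1746 + 3256 = 1510$)
$B{\left(L \right)} = \frac{1}{2 L}$
$H = -17696$ ($H = -16186 - 1510 = -17696$)
$Z = - \frac{989}{10}$ ($Z = \frac{1}{2 \left(-10\right)} 98 - 94 = \frac{1}{2} \left(- \frac{1}{10}\right) 98 - 94 = \left(- \frac{1}{20}\right) 98 - 94 = - \frac{49}{10} - 94 = - \frac{989}{10} \approx -98.9$)
$Z + H = - \frac{989}{10} - 17696 = - \frac{177949}{10}$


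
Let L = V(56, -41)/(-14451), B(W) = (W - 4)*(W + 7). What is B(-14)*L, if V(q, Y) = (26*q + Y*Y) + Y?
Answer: -130032/4817 ≈ -26.994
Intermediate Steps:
B(W) = (-4 + W)*(7 + W)
V(q, Y) = Y + Y² + 26*q (V(q, Y) = (26*q + Y²) + Y = (Y² + 26*q) + Y = Y + Y² + 26*q)
L = -1032/4817 (L = (-41 + (-41)² + 26*56)/(-14451) = (-41 + 1681 + 1456)*(-1/14451) = 3096*(-1/14451) = -1032/4817 ≈ -0.21424)
B(-14)*L = (-28 + (-14)² + 3*(-14))*(-1032/4817) = (-28 + 196 - 42)*(-1032/4817) = 126*(-1032/4817) = -130032/4817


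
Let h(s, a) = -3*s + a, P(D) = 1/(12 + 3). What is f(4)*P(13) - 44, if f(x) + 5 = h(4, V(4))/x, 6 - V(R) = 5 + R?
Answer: -535/12 ≈ -44.583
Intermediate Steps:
V(R) = 1 - R (V(R) = 6 - (5 + R) = 6 + (-5 - R) = 1 - R)
P(D) = 1/15
h(s, a) = a - 3*s
f(x) = -5 - 15/x (f(x) = -5 + ((1 - 1*4) - 3*4)/x = -5 + ((1 - 4) - 12)/x = -5 + (-3 - 12)/x = -5 - 15/x)
f(4)*P(13) - 44 = (-5 - 15/4)*(1/15) - 44 = -35/4*1/15 - 44 = -7/12 - 44 = -535/12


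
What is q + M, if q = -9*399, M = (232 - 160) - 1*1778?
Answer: -5297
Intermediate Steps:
M = -1706 (M = 72 - 1778 = -1706)
q = -3591
q + M = -3591 - 1706 = -5297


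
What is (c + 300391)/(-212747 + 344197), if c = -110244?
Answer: 190147/131450 ≈ 1.4465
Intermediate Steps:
(c + 300391)/(-212747 + 344197) = (-110244 + 300391)/(-212747 + 344197) = 190147/131450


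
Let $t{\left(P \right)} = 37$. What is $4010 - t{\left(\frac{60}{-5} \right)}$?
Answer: $3973$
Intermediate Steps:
$4010 - t{\left(\frac{60}{-5} \right)} = 4010 - 37 = 3973$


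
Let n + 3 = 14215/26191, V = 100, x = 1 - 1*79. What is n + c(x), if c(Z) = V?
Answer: 2554742/26191 ≈ 97.543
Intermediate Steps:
x = -78 (x = 1 - 79 = -78)
c(Z) = 100
n = -64358/26191 (n = -3 + 14215/26191 = -64358/26191 ≈ -2.4573)
n + c(x) = -64358/26191 + 100 = 2554742/26191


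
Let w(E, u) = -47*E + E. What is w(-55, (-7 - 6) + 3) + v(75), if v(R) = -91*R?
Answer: -4295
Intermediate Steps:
w(E, u) = -46*E
w(-55, (-7 - 6) + 3) + v(75) = -46*(-55) - 91*75 = 2530 - 6825 = -4295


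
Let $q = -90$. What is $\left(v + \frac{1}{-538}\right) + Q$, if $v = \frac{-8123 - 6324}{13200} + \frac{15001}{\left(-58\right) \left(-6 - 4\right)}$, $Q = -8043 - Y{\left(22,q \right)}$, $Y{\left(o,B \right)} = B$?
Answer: $- \frac{816395474507}{102973200} \approx -7928.2$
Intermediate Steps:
$Q = -7953$ ($Q = -8043 - -90 = -8043 + 90 = -7953$)
$v = \frac{9481697}{382800}$ ($v = \left(-8123 - 6324\right) \frac{1}{13200} + \frac{15001}{\left(-58\right) \left(-10\right)} = \left(-14447\right) \frac{1}{13200} + \frac{15001}{580} = - \frac{14447}{13200} + 15001 \cdot \frac{1}{580} = - \frac{14447}{13200} + \frac{15001}{580} = \frac{9481697}{382800} \approx 24.769$)
$\left(v + \frac{1}{-538}\right) + Q = \left(\frac{9481697}{382800} + \frac{1}{-538}\right) - 7953 = \left(\frac{9481697}{382800} - \frac{1}{538}\right) - 7953 = \frac{2550385093}{102973200} - 7953 = - \frac{816395474507}{102973200}$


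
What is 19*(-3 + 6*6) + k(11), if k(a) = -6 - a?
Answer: 610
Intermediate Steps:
19*(-3 + 6*6) + k(11) = 19*(-3 + 6*6) + (-6 - 1*11) = 19*(-3 + 36) + (-6 - 11) = 19*33 - 17 = 627 - 17 = 610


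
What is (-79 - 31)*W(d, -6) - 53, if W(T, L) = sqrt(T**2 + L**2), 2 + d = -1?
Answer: -53 - 330*sqrt(5) ≈ -790.90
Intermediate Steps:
d = -3 (d = -2 - 1 = -3)
W(T, L) = sqrt(L**2 + T**2)
(-79 - 31)*W(d, -6) - 53 = (-79 - 31)*sqrt((-6)**2 + (-3)**2) - 53 = -110*sqrt(36 + 9) - 53 = -330*sqrt(5) - 53 = -53 - 330*sqrt(5)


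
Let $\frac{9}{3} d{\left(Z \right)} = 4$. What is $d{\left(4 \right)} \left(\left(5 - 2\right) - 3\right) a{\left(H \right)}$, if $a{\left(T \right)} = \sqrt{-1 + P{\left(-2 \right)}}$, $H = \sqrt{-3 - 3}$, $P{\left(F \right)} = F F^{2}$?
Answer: $0$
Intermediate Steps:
$d{\left(Z \right)} = \frac{4}{3}$ ($d{\left(Z \right)} = \frac{1}{3} \cdot 4 = \frac{4}{3}$)
$P{\left(F \right)} = F^{3}$
$H = i \sqrt{6}$ ($H = \sqrt{-6} = i \sqrt{6} \approx 2.4495 i$)
$a{\left(T \right)} = 3 i$ ($a{\left(T \right)} = \sqrt{-1 + \left(-2\right)^{3}} = \sqrt{-1 - 8} = \sqrt{-9} = 3 i$)
$d{\left(4 \right)} \left(\left(5 - 2\right) - 3\right) a{\left(H \right)} = \frac{4 \left(\left(5 - 2\right) - 3\right)}{3} \cdot 3 i = \frac{4 \left(3 - 3\right)}{3} \cdot 3 i = \frac{4}{3} \cdot 0 \cdot 3 i = 0 \cdot 3 i = 0$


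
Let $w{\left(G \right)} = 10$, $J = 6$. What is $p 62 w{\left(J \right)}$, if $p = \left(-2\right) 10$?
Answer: $-12400$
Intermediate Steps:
$p = -20$
$p 62 w{\left(J \right)} = \left(-20\right) 62 \cdot 10 = \left(-1240\right) 10 = -12400$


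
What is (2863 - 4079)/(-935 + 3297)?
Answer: -608/1181 ≈ -0.51482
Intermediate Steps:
(2863 - 4079)/(-935 + 3297) = -1216/2362 = -1216*1/2362 = -608/1181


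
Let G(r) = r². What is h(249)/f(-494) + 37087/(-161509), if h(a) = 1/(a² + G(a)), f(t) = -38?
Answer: -174756924121/761042682684 ≈ -0.22963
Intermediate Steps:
h(a) = 1/(2*a²) (h(a) = 1/(a² + a²) = 1/(2*a²))
h(249)/f(-494) + 37087/(-161509) = ((½)/249²)/(-38) + 37087/(-161509) = ((½)*(1/62001))*(-1/38) + 37087*(-1/161509) = (1/124002)*(-1/38) - 37087/161509 = -1/4712076 - 37087/161509 = -174756924121/761042682684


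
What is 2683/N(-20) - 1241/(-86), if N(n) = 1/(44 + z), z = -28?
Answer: 3693049/86 ≈ 42942.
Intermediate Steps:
N(n) = 1/16 (N(n) = 1/(44 - 28) = 1/16)
2683/N(-20) - 1241/(-86) = 2683/(1/16) - 1241/(-86) = 2683*16 - 1241*(-1/86) = 42928 + 1241/86 = 3693049/86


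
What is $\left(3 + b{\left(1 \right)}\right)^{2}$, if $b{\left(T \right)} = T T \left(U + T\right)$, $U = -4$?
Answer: $0$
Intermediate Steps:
$b{\left(T \right)} = T^{2} \left(-4 + T\right)$ ($b{\left(T \right)} = T T \left(-4 + T\right) = T^{2} \left(-4 + T\right)$)
$\left(3 + b{\left(1 \right)}\right)^{2} = \left(3 + 1^{2} \left(-4 + 1\right)\right)^{2} = \left(3 + 1 \left(-3\right)\right)^{2} = \left(3 - 3\right)^{2} = 0^{2} = 0$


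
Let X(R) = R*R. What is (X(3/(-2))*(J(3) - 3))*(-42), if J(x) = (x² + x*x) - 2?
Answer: -2457/2 ≈ -1228.5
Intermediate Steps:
X(R) = R²
J(x) = -2 + 2*x² (J(x) = (x² + x²) - 2 = 2*x² - 2 = -2 + 2*x²)
(X(3/(-2))*(J(3) - 3))*(-42) = ((3/(-2))²*((-2 + 2*3²) - 3))*(-42) = ((3*(-½))²*((-2 + 2*9) - 3))*(-42) = ((-3/2)²*((-2 + 18) - 3))*(-42) = (9*(16 - 3)/4)*(-42) = ((9/4)*13)*(-42) = (117/4)*(-42) = -2457/2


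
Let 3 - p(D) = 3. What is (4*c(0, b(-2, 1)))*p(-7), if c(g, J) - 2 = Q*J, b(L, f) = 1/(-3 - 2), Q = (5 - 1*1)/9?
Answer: 0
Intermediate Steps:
p(D) = 0 (p(D) = 3 - 1*3 = 3 - 3 = 0)
Q = 4/9 (Q = (5 - 1)*(⅑) = 4*(⅑) = 4/9 ≈ 0.44444)
b(L, f) = -⅕ (b(L, f) = 1/(-5) = -⅕)
c(g, J) = 2 + 4*J/9
(4*c(0, b(-2, 1)))*p(-7) = (4*(2 + (4/9)*(-⅕)))*0 = (4*(2 - 4/45))*0 = (4*(86/45))*0 = (344/45)*0 = 0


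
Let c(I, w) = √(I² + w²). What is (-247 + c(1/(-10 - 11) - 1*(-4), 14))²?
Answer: 26998294/441 - 2470*√3733/21 ≈ 54034.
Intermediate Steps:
(-247 + c(1/(-10 - 11) - 1*(-4), 14))² = (-247 + √((1/(-10 - 11) - 1*(-4))² + 14²))² = (-247 + √((1/(-21) + 4)² + 196))² = (-247 + √((-1/21 + 4)² + 196))² = (-247 + √((83/21)² + 196))² = (-247 + √(6889/441 + 196))² = (-247 + √(93325/441))² = (-247 + 5*√3733/21)²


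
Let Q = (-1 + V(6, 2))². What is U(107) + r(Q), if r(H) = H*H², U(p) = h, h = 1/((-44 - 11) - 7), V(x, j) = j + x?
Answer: 7294237/62 ≈ 1.1765e+5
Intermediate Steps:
h = -1/62 (h = 1/(-55 - 7) = 1/(-62) = -1/62 ≈ -0.016129)
U(p) = -1/62
Q = 49 (Q = (-1 + (2 + 6))² = (-1 + 8)² = 7² = 49)
r(H) = H³
U(107) + r(Q) = -1/62 + 49³ = -1/62 + 117649 = 7294237/62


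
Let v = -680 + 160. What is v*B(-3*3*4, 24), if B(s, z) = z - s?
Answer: -31200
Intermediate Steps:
v = -520
v*B(-3*3*4, 24) = -520*(24 - (-3*3)*4) = -520*(24 - (-9)*4) = -520*(24 - 1*(-36)) = -520*(24 + 36) = -520*60 = -31200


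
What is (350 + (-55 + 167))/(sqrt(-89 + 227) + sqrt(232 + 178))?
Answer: 462/(sqrt(138) + sqrt(410)) ≈ 14.439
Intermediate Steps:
(350 + (-55 + 167))/(sqrt(-89 + 227) + sqrt(232 + 178)) = (350 + 112)/(sqrt(138) + sqrt(410)) = 462/(sqrt(138) + sqrt(410))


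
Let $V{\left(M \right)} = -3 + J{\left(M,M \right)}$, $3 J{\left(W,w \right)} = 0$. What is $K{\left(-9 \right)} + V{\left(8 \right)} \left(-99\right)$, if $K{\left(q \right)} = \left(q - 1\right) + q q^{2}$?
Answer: $-442$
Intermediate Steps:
$J{\left(W,w \right)} = 0$ ($J{\left(W,w \right)} = \frac{1}{3} \cdot 0 = 0$)
$V{\left(M \right)} = -3$ ($V{\left(M \right)} = -3 + 0 = -3$)
$K{\left(q \right)} = -1 + q + q^{3}$ ($K{\left(q \right)} = \left(-1 + q\right) + q^{3} = -1 + q + q^{3}$)
$K{\left(-9 \right)} + V{\left(8 \right)} \left(-99\right) = \left(-1 - 9 + \left(-9\right)^{3}\right) - -297 = \left(-1 - 9 - 729\right) + 297 = -739 + 297 = -442$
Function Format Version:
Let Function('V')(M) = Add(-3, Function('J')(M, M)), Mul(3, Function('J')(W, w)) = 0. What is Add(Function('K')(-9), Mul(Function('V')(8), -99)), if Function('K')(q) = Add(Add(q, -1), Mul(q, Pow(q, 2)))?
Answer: -442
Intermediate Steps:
Function('J')(W, w) = 0 (Function('J')(W, w) = Mul(Rational(1, 3), 0) = 0)
Function('V')(M) = -3 (Function('V')(M) = Add(-3, 0) = -3)
Function('K')(q) = Add(-1, q, Pow(q, 3)) (Function('K')(q) = Add(Add(-1, q), Pow(q, 3)) = Add(-1, q, Pow(q, 3)))
Add(Function('K')(-9), Mul(Function('V')(8), -99)) = Add(Add(-1, -9, Pow(-9, 3)), Mul(-3, -99)) = Add(Add(-1, -9, -729), 297) = Add(-739, 297) = -442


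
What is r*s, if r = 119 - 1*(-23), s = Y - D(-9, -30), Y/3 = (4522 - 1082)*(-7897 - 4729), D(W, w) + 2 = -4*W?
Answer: -18502650268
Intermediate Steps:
D(W, w) = -2 - 4*W
Y = -130300320 (Y = 3*((4522 - 1082)*(-7897 - 4729)) = 3*(3440*(-12626)) = 3*(-43433440) = -130300320)
s = -130300354 (s = -130300320 - (-2 - 4*(-9)) = -130300320 - (-2 + 36) = -130300320 - 1*34 = -130300320 - 34 = -130300354)
r = 142 (r = 119 + 23 = 142)
r*s = 142*(-130300354) = -18502650268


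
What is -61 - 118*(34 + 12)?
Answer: -5489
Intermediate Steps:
-61 - 118*(34 + 12) = -61 - 118*46 = -61 - 5428 = -5489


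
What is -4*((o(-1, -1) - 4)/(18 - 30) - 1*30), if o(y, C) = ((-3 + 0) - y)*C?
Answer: 358/3 ≈ 119.33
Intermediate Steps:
o(y, C) = C*(-3 - y) (o(y, C) = (-3 - y)*C = C*(-3 - y))
-4*((o(-1, -1) - 4)/(18 - 30) - 1*30) = -4*((-1*(-1)*(3 - 1) - 4)/(18 - 30) - 1*30) = -4*((-1*(-1)*2 - 4)/(-12) - 30) = -4*((2 - 4)*(-1/12) - 30) = -4*(-2*(-1/12) - 30) = -4*(⅙ - 30) = -4*(-179/6) = 358/3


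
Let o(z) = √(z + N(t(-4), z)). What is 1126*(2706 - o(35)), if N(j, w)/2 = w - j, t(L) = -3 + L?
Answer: 3046956 - 1126*√119 ≈ 3.0347e+6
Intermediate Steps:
N(j, w) = -2*j + 2*w (N(j, w) = 2*(w - j) = -2*j + 2*w)
o(z) = √(14 + 3*z) (o(z) = √(z + (-2*(-3 - 4) + 2*z)) = √(z + (-2*(-7) + 2*z)) = √(z + (14 + 2*z)) = √(14 + 3*z))
1126*(2706 - o(35)) = 1126*(2706 - √(14 + 3*35)) = 1126*(2706 - √(14 + 105)) = 1126*(2706 - √119) = 3046956 - 1126*√119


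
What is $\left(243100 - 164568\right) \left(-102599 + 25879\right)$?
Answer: $-6024975040$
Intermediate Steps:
$\left(243100 - 164568\right) \left(-102599 + 25879\right) = 78532 \left(-76720\right) = -6024975040$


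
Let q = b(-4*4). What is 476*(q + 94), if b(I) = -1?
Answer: 44268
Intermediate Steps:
q = -1
476*(q + 94) = 476*(-1 + 94) = 476*93 = 44268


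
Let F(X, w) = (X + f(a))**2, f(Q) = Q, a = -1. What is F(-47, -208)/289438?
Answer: 1152/144719 ≈ 0.0079603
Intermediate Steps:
F(X, w) = (-1 + X)**2 (F(X, w) = (X - 1)**2 = (-1 + X)**2)
F(-47, -208)/289438 = (-1 - 47)**2/289438 = (-48)**2*(1/289438) = 2304*(1/289438) = 1152/144719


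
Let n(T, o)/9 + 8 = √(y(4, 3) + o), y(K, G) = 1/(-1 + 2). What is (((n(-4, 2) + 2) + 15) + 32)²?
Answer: 772 - 414*√3 ≈ 54.931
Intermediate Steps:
y(K, G) = 1 (y(K, G) = 1/1 = 1)
n(T, o) = -72 + 9*√(1 + o)
(((n(-4, 2) + 2) + 15) + 32)² = ((((-72 + 9*√(1 + 2)) + 2) + 15) + 32)² = ((((-72 + 9*√3) + 2) + 15) + 32)² = (((-70 + 9*√3) + 15) + 32)² = ((-55 + 9*√3) + 32)² = (-23 + 9*√3)²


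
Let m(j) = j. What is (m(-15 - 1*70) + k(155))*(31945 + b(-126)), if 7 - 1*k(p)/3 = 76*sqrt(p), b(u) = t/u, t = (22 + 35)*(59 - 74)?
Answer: -14314400/7 - 50995050*sqrt(155)/7 ≈ -9.2743e+7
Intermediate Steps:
t = -855 (t = 57*(-15) = -855)
b(u) = -855/u
k(p) = 21 - 228*sqrt(p)
(m(-15 - 1*70) + k(155))*(31945 + b(-126)) = ((-15 - 1*70) + (21 - 228*sqrt(155)))*(31945 - 855/(-126)) = ((-15 - 70) + (21 - 228*sqrt(155)))*(31945 - 855*(-1/126)) = (-85 + (21 - 228*sqrt(155)))*(31945 + 95/14) = (-64 - 228*sqrt(155))*(447325/14) = -14314400/7 - 50995050*sqrt(155)/7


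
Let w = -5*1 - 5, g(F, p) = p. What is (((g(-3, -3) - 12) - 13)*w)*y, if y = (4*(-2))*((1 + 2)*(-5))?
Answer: 33600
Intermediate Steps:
w = -10 (w = -5 - 5 = -10)
y = 120 (y = -24*(-5) = -8*(-15) = 120)
(((g(-3, -3) - 12) - 13)*w)*y = (((-3 - 12) - 13)*(-10))*120 = ((-15 - 13)*(-10))*120 = -28*(-10)*120 = 280*120 = 33600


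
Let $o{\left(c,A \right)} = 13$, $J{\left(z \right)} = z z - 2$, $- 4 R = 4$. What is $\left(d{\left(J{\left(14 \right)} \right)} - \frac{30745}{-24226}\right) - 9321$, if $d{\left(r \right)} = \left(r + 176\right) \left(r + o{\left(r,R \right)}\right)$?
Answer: $\frac{1629689539}{24226} \approx 67270.0$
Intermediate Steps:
$R = -1$ ($R = \left(- \frac{1}{4}\right) 4 = -1$)
$J{\left(z \right)} = -2 + z^{2}$ ($J{\left(z \right)} = z^{2} - 2 = -2 + z^{2}$)
$d{\left(r \right)} = \left(13 + r\right) \left(176 + r\right)$ ($d{\left(r \right)} = \left(r + 176\right) \left(r + 13\right) = \left(176 + r\right) \left(13 + r\right) = \left(13 + r\right) \left(176 + r\right)$)
$\left(d{\left(J{\left(14 \right)} \right)} - \frac{30745}{-24226}\right) - 9321 = \left(\left(2288 + \left(-2 + 14^{2}\right)^{2} + 189 \left(-2 + 14^{2}\right)\right) - \frac{30745}{-24226}\right) - 9321 = \left(\left(2288 + \left(-2 + 196\right)^{2} + 189 \left(-2 + 196\right)\right) - - \frac{30745}{24226}\right) - 9321 = \left(\left(2288 + 194^{2} + 189 \cdot 194\right) + \frac{30745}{24226}\right) - 9321 = \left(\left(2288 + 37636 + 36666\right) + \frac{30745}{24226}\right) - 9321 = \left(76590 + \frac{30745}{24226}\right) - 9321 = \frac{1855500085}{24226} - 9321 = \frac{1629689539}{24226}$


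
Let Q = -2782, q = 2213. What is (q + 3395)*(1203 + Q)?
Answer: -8855032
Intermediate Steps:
(q + 3395)*(1203 + Q) = (2213 + 3395)*(1203 - 2782) = 5608*(-1579) = -8855032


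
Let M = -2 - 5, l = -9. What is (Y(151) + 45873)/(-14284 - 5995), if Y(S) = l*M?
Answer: -45936/20279 ≈ -2.2652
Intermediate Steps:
M = -7
Y(S) = 63 (Y(S) = -9*(-7) = 63)
(Y(151) + 45873)/(-14284 - 5995) = (63 + 45873)/(-14284 - 5995) = 45936/(-20279) = 45936*(-1/20279) = -45936/20279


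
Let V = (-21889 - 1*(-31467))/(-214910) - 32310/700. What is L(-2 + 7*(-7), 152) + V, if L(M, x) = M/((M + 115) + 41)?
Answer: -70235161/1504370 ≈ -46.687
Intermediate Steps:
V = -69504467/1504370 (V = (-21889 + 31467)*(-1/214910) - 32310*1/700 = 9578*(-1/214910) - 3231/70 = -4789/107455 - 3231/70 = -69504467/1504370 ≈ -46.202)
L(M, x) = M/(156 + M) (L(M, x) = M/((115 + M) + 41) = M/(156 + M))
L(-2 + 7*(-7), 152) + V = (-2 + 7*(-7))/(156 + (-2 + 7*(-7))) - 69504467/1504370 = (-2 - 49)/(156 + (-2 - 49)) - 69504467/1504370 = -51/(156 - 51) - 69504467/1504370 = -51/105 - 69504467/1504370 = -51*1/105 - 69504467/1504370 = -17/35 - 69504467/1504370 = -70235161/1504370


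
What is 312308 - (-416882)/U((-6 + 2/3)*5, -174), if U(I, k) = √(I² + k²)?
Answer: 312308 + 625323*√69721/69721 ≈ 3.1468e+5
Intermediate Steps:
312308 - (-416882)/U((-6 + 2/3)*5, -174) = 312308 - (-416882)/(√(((-6 + 2/3)*5)² + (-174)²)) = 312308 - (-416882)/(√(((-6 + 2*(⅓))*5)² + 30276)) = 312308 - (-416882)/(√(((-6 + ⅔)*5)² + 30276)) = 312308 - (-416882)/(√((-16/3*5)² + 30276)) = 312308 - (-416882)/(√((-80/3)² + 30276)) = 312308 - (-416882)/(√(6400/9 + 30276)) = 312308 - (-416882)/(√(278884/9)) = 312308 - (-416882)/(2*√69721/3) = 312308 - (-416882)*3*√69721/139442 = 312308 - (-625323)*√69721/69721 = 312308 + 625323*√69721/69721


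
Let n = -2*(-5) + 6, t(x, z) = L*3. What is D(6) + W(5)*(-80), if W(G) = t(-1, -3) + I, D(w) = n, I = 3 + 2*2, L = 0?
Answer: -544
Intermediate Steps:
t(x, z) = 0 (t(x, z) = 0*3 = 0)
n = 16 (n = 10 + 6 = 16)
I = 7 (I = 3 + 4 = 7)
D(w) = 16
W(G) = 7 (W(G) = 0 + 7 = 7)
D(6) + W(5)*(-80) = 16 + 7*(-80) = 16 - 560 = -544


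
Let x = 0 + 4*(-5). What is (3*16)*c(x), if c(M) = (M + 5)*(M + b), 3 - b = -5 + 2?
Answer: 10080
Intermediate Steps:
b = 6 (b = 3 - (-5 + 2) = 3 - 1*(-3) = 3 + 3 = 6)
x = -20 (x = 0 - 20 = -20)
c(M) = (5 + M)*(6 + M) (c(M) = (M + 5)*(M + 6) = (5 + M)*(6 + M))
(3*16)*c(x) = (3*16)*(30 + (-20)² + 11*(-20)) = 48*(30 + 400 - 220) = 48*210 = 10080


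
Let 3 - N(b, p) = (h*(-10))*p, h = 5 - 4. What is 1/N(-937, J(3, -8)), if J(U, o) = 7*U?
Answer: 1/213 ≈ 0.0046948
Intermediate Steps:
h = 1
N(b, p) = 3 + 10*p (N(b, p) = 3 - 1*(-10)*p = 3 - (-10)*p = 3 + 10*p)
1/N(-937, J(3, -8)) = 1/(3 + 10*(7*3)) = 1/(3 + 10*21) = 1/(3 + 210) = 1/213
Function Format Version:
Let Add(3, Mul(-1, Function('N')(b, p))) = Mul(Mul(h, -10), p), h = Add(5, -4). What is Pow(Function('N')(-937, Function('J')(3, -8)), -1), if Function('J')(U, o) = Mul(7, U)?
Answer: Rational(1, 213) ≈ 0.0046948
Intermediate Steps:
h = 1
Function('N')(b, p) = Add(3, Mul(10, p)) (Function('N')(b, p) = Add(3, Mul(-1, Mul(Mul(1, -10), p))) = Add(3, Mul(-1, Mul(-10, p))) = Add(3, Mul(10, p)))
Pow(Function('N')(-937, Function('J')(3, -8)), -1) = Pow(Add(3, Mul(10, Mul(7, 3))), -1) = Pow(Add(3, Mul(10, 21)), -1) = Pow(Add(3, 210), -1) = Pow(213, -1) = Rational(1, 213)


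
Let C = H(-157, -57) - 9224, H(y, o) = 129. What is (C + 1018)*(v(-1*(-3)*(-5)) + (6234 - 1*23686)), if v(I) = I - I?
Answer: 140959804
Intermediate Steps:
v(I) = 0
C = -9095 (C = 129 - 9224 = -9095)
(C + 1018)*(v(-1*(-3)*(-5)) + (6234 - 1*23686)) = (-9095 + 1018)*(0 + (6234 - 1*23686)) = -8077*(0 + (6234 - 23686)) = -8077*(0 - 17452) = -8077*(-17452) = 140959804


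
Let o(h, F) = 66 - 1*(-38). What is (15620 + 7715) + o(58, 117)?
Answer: 23439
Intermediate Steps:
o(h, F) = 104 (o(h, F) = 66 + 38 = 104)
(15620 + 7715) + o(58, 117) = (15620 + 7715) + 104 = 23335 + 104 = 23439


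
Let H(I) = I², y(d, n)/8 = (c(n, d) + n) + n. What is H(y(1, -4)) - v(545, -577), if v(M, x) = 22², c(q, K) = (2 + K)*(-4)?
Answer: 25116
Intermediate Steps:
c(q, K) = -8 - 4*K
y(d, n) = -64 - 32*d + 16*n (y(d, n) = 8*(((-8 - 4*d) + n) + n) = 8*((-8 + n - 4*d) + n) = 8*(-8 - 4*d + 2*n) = -64 - 32*d + 16*n)
v(M, x) = 484
H(y(1, -4)) - v(545, -577) = (-64 - 32*1 + 16*(-4))² - 1*484 = (-64 - 32 - 64)² - 484 = (-160)² - 484 = 25600 - 484 = 25116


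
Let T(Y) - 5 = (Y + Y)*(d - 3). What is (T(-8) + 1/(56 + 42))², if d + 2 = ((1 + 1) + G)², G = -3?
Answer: 45738169/9604 ≈ 4762.4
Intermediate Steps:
d = -1 (d = -2 + ((1 + 1) - 3)² = -2 + (2 - 3)² = -2 + (-1)² = -2 + 1 = -1)
T(Y) = 5 - 8*Y (T(Y) = 5 + (Y + Y)*(-1 - 3) = 5 + (2*Y)*(-4) = 5 - 8*Y)
(T(-8) + 1/(56 + 42))² = ((5 - 8*(-8)) + 1/(56 + 42))² = ((5 + 64) + 1/98)² = (69 + 1/98)² = (6763/98)² = 45738169/9604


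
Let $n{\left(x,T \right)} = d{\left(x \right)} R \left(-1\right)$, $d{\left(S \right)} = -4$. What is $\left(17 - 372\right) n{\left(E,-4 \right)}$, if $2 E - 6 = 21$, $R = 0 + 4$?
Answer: $-5680$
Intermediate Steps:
$R = 4$
$E = \frac{27}{2}$ ($E = 3 + \frac{1}{2} \cdot 21 = 3 + \frac{21}{2} = \frac{27}{2} \approx 13.5$)
$n{\left(x,T \right)} = 16$ ($n{\left(x,T \right)} = \left(-4\right) 4 \left(-1\right) = \left(-16\right) \left(-1\right) = 16$)
$\left(17 - 372\right) n{\left(E,-4 \right)} = \left(17 - 372\right) 16 = \left(-355\right) 16 = -5680$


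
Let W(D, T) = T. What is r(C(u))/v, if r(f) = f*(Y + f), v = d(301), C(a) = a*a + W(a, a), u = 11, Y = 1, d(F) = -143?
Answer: -1596/13 ≈ -122.77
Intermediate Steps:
C(a) = a + a**2 (C(a) = a*a + a = a**2 + a = a + a**2)
v = -143
r(f) = f*(1 + f)
r(C(u))/v = ((11*(1 + 11))*(1 + 11*(1 + 11)))/(-143) = ((11*12)*(1 + 11*12))*(-1/143) = (132*(1 + 132))*(-1/143) = (132*133)*(-1/143) = 17556*(-1/143) = -1596/13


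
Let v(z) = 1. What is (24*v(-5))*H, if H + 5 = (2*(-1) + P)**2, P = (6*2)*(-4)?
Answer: 59880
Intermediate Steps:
P = -48 (P = 12*(-4) = -48)
H = 2495 (H = -5 + (2*(-1) - 48)**2 = -5 + (-2 - 48)**2 = -5 + (-50)**2 = -5 + 2500 = 2495)
(24*v(-5))*H = (24*1)*2495 = 24*2495 = 59880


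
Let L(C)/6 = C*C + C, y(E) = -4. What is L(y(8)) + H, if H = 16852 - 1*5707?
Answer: 11217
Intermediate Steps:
H = 11145 (H = 16852 - 5707 = 11145)
L(C) = 6*C + 6*C² (L(C) = 6*(C*C + C) = 6*(C² + C) = 6*(C + C²) = 6*C + 6*C²)
L(y(8)) + H = 6*(-4)*(1 - 4) + 11145 = 6*(-4)*(-3) + 11145 = 72 + 11145 = 11217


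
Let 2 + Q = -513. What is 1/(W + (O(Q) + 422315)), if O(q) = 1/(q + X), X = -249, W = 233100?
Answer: 764/500737059 ≈ 1.5258e-6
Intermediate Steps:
Q = -515 (Q = -2 - 513 = -515)
O(q) = 1/(-249 + q) (O(q) = 1/(q - 249) = 1/(-249 + q))
1/(W + (O(Q) + 422315)) = 1/(233100 + (1/(-249 - 515) + 422315)) = 1/(233100 + (1/(-764) + 422315)) = 1/(233100 + (-1/764 + 422315)) = 1/(233100 + 322648659/764) = 1/(500737059/764) = 764/500737059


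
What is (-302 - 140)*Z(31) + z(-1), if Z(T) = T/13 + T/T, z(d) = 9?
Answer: -1487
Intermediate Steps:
Z(T) = 1 + T/13 (Z(T) = T*(1/13) + 1 = T/13 + 1 = 1 + T/13)
(-302 - 140)*Z(31) + z(-1) = (-302 - 140)*(1 + (1/13)*31) + 9 = -442*(1 + 31/13) + 9 = -442*44/13 + 9 = -1496 + 9 = -1487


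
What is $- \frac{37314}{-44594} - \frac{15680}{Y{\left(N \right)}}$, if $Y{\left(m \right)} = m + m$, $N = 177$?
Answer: $- \frac{171506191}{3946569} \approx -43.457$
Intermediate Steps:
$Y{\left(m \right)} = 2 m$
$- \frac{37314}{-44594} - \frac{15680}{Y{\left(N \right)}} = - \frac{37314}{-44594} - \frac{15680}{2 \cdot 177} = \left(-37314\right) \left(- \frac{1}{44594}\right) - \frac{15680}{354} = \frac{18657}{22297} - \frac{7840}{177} = - \frac{171506191}{3946569}$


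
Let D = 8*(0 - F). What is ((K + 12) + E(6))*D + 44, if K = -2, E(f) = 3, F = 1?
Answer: -60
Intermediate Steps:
D = -8 (D = 8*(0 - 1*1) = 8*(0 - 1) = 8*(-1) = -8)
((K + 12) + E(6))*D + 44 = ((-2 + 12) + 3)*(-8) + 44 = (10 + 3)*(-8) + 44 = 13*(-8) + 44 = -104 + 44 = -60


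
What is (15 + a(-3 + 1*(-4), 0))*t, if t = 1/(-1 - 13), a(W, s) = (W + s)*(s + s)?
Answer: -15/14 ≈ -1.0714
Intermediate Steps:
a(W, s) = 2*s*(W + s) (a(W, s) = (W + s)*(2*s) = 2*s*(W + s))
t = -1/14 (t = 1/(-14) = -1/14 ≈ -0.071429)
(15 + a(-3 + 1*(-4), 0))*t = (15 + 2*0*((-3 + 1*(-4)) + 0))*(-1/14) = (15 + 2*0*((-3 - 4) + 0))*(-1/14) = (15 + 2*0*(-7 + 0))*(-1/14) = (15 + 2*0*(-7))*(-1/14) = (15 + 0)*(-1/14) = 15*(-1/14) = -15/14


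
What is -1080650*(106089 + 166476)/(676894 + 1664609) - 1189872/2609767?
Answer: -85411420563865374/678975251089 ≈ -1.2579e+5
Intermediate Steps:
-1080650*(106089 + 166476)/(676894 + 1664609) - 1189872/2609767 = -1080650/(2341503/272565) - 1189872*1/2609767 = -1080650/(2341503*(1/272565)) - 1189872/2609767 = -1080650/260167/30285 - 1189872/2609767 = -1080650*30285/260167 - 1189872/2609767 = -32727485250/260167 - 1189872/2609767 = -85411420563865374/678975251089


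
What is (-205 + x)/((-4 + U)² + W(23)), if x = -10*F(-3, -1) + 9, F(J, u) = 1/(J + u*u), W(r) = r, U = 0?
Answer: -191/39 ≈ -4.8974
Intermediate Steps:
F(J, u) = 1/(J + u²)
x = 14 (x = -10/(-3 + (-1)²) + 9 = -10/(-3 + 1) + 9 = -10/(-2) + 9 = -10*(-½) + 9 = 5 + 9 = 14)
(-205 + x)/((-4 + U)² + W(23)) = (-205 + 14)/((-4 + 0)² + 23) = -191/((-4)² + 23) = -191/(16 + 23) = -191/39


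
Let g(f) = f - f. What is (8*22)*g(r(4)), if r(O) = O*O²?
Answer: 0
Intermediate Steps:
r(O) = O³
g(f) = 0
(8*22)*g(r(4)) = (8*22)*0 = 176*0 = 0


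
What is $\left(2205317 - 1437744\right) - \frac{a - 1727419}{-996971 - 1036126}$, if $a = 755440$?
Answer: $\frac{520183130534}{677699} \approx 7.6757 \cdot 10^{5}$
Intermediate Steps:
$\left(2205317 - 1437744\right) - \frac{a - 1727419}{-996971 - 1036126} = \left(2205317 - 1437744\right) - \frac{755440 - 1727419}{-996971 - 1036126} = 767573 - - \frac{971979}{-2033097} = 767573 - \left(-971979\right) \left(- \frac{1}{2033097}\right) = 767573 - \frac{323993}{677699} = \frac{520183130534}{677699}$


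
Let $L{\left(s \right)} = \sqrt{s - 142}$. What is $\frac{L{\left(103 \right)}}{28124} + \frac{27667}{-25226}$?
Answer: $- \frac{27667}{25226} + \frac{i \sqrt{39}}{28124} \approx -1.0968 + 0.00022205 i$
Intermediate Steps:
$L{\left(s \right)} = \sqrt{-142 + s}$
$\frac{L{\left(103 \right)}}{28124} + \frac{27667}{-25226} = \frac{\sqrt{-142 + 103}}{28124} + \frac{27667}{-25226} = \sqrt{-39} \cdot \frac{1}{28124} + 27667 \left(- \frac{1}{25226}\right) = i \sqrt{39} \cdot \frac{1}{28124} - \frac{27667}{25226} = \frac{i \sqrt{39}}{28124} - \frac{27667}{25226} = - \frac{27667}{25226} + \frac{i \sqrt{39}}{28124}$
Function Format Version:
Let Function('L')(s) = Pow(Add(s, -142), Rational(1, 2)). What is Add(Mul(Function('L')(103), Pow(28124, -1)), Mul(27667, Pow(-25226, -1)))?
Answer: Add(Rational(-27667, 25226), Mul(Rational(1, 28124), I, Pow(39, Rational(1, 2)))) ≈ Add(-1.0968, Mul(0.00022205, I))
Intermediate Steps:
Function('L')(s) = Pow(Add(-142, s), Rational(1, 2))
Add(Mul(Function('L')(103), Pow(28124, -1)), Mul(27667, Pow(-25226, -1))) = Add(Mul(Pow(Add(-142, 103), Rational(1, 2)), Pow(28124, -1)), Mul(27667, Pow(-25226, -1))) = Add(Mul(Pow(-39, Rational(1, 2)), Rational(1, 28124)), Mul(27667, Rational(-1, 25226))) = Add(Mul(Mul(I, Pow(39, Rational(1, 2))), Rational(1, 28124)), Rational(-27667, 25226)) = Add(Mul(Rational(1, 28124), I, Pow(39, Rational(1, 2))), Rational(-27667, 25226)) = Add(Rational(-27667, 25226), Mul(Rational(1, 28124), I, Pow(39, Rational(1, 2))))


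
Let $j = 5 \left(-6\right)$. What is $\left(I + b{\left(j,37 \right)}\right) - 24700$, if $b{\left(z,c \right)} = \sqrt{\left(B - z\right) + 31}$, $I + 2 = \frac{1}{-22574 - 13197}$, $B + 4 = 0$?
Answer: $- \frac{883615243}{35771} + \sqrt{57} \approx -24694.0$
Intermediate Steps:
$B = -4$ ($B = -4 + 0 = -4$)
$I = - \frac{71543}{35771}$ ($I = -2 + \frac{1}{-22574 - 13197} = -2 + \frac{1}{-35771} = -2 - \frac{1}{35771} = - \frac{71543}{35771} \approx -2.0$)
$j = -30$
$b{\left(z,c \right)} = \sqrt{27 - z}$ ($b{\left(z,c \right)} = \sqrt{\left(-4 - z\right) + 31} = \sqrt{27 - z}$)
$\left(I + b{\left(j,37 \right)}\right) - 24700 = \left(- \frac{71543}{35771} + \sqrt{27 - -30}\right) - 24700 = \left(- \frac{71543}{35771} + \sqrt{27 + 30}\right) - 24700 = \left(- \frac{71543}{35771} + \sqrt{57}\right) - 24700 = - \frac{883615243}{35771} + \sqrt{57}$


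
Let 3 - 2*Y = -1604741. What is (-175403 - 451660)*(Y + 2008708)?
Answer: -1762724258040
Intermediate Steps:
Y = 802372 (Y = 3/2 - 1/2*(-1604741) = 3/2 + 1604741/2 = 802372)
(-175403 - 451660)*(Y + 2008708) = (-175403 - 451660)*(802372 + 2008708) = -627063*2811080 = -1762724258040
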